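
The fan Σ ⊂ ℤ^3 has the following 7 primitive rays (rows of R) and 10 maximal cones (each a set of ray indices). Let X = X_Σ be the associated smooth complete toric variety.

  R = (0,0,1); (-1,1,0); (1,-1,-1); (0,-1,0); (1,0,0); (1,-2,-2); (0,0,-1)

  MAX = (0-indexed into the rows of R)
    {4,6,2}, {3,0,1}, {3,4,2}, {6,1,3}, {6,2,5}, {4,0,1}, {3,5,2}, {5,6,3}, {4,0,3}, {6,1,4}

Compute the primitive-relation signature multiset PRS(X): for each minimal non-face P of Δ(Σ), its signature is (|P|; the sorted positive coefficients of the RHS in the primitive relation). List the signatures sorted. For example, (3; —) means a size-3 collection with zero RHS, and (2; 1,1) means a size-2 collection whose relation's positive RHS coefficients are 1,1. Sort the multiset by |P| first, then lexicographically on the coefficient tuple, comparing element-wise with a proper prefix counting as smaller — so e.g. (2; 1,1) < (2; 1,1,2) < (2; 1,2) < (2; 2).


9 collections generate NE(X_Σ); each relation:

  P={0,6}:  v_{0} + v_{6} = 0  so sig = (2; —)
  P={1,2}:  v_{1} + v_{2} = v_{6}  so sig = (2; 1)
  P={0,2}:  v_{0} + v_{2} = v_{3} + v_{4}  so sig = (2; 1,1)
  P={0,5}:  v_{0} + v_{5} = v_{2} + v_{3}  so sig = (2; 1,1)
  P={1,5}:  v_{1} + v_{5} = v_{3} + 2·v_{6}  so sig = (2; 1,2)
  P={4,5}:  v_{4} + v_{5} = 2·v_{2}  so sig = (2; 2)
  P={1,3,4}:  v_{1} + v_{3} + v_{4} = 0  so sig = (3; —)
  P={2,3,6}:  v_{2} + v_{3} + v_{6} = v_{5}  so sig = (3; 1)
  P={3,4,6}:  v_{3} + v_{4} + v_{6} = v_{2}  so sig = (3; 1)

Hence PRS(X_Σ) =
    |P|=2: 6 collections, coeffs (), (1), (1,1), (1,1), (1,2), (2)
    |P|=3: 3 collections, coeffs (), (1), (1)


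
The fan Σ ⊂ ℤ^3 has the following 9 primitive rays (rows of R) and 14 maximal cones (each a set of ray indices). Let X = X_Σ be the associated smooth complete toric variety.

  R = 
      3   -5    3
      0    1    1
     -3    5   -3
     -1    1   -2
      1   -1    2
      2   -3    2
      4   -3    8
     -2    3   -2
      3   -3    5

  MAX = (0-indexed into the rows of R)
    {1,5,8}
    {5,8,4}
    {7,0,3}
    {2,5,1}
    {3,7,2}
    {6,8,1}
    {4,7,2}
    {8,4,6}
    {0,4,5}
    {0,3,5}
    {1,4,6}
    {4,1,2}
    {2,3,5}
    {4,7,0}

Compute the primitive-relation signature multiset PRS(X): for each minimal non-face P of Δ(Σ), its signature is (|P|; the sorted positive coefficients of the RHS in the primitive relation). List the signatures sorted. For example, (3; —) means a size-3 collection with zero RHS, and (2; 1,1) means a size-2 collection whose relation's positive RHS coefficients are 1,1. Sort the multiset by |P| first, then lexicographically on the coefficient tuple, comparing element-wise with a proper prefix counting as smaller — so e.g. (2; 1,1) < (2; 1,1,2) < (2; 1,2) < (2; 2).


|primitive collections| = 18. Relations:

  • {0,2}:  v_{0} + v_{2} = 0 ; sig = (2; —)
  • {3,4}:  v_{3} + v_{4} = 0 ; sig = (2; —)
  • {5,7}:  v_{5} + v_{7} = 0 ; sig = (2; —)
  • {0,1}:  v_{0} + v_{1} = v_{4} + v_{5} ; sig = (2; 1,1)
  • {1,3}:  v_{1} + v_{3} = v_{2} + v_{5} ; sig = (2; 1,1)
  • {1,7}:  v_{1} + v_{7} = v_{2} + v_{4} ; sig = (2; 1,1)
  • {3,6}:  v_{3} + v_{6} = v_{1} + v_{8} ; sig = (2; 1,1)
  • {3,8}:  v_{3} + v_{8} = v_{1} + v_{5} ; sig = (2; 1,1)
  • {7,8}:  v_{7} + v_{8} = v_{1} + v_{4} ; sig = (2; 1,1)
  • {0,6}:  v_{0} + v_{6} = 2·v_{4} + v_{5} + v_{8} ; sig = (2; 1,1,2)
  • {2,6}:  v_{2} + v_{6} = 3·v_{1} + v_{4} ; sig = (2; 1,3)
  • {2,8}:  v_{2} + v_{8} = 2·v_{1} ; sig = (2; 2)
  • {5,6}:  v_{5} + v_{6} = 2·v_{8} ; sig = (2; 2)
  • {0,8}:  v_{0} + v_{8} = 2·v_{4} + 2·v_{5} ; sig = (2; 2,2)
  • {6,7}:  v_{6} + v_{7} = 2·v_{1} + 2·v_{4} ; sig = (2; 2,2)
  • {1,4,5}:  v_{1} + v_{4} + v_{5} = v_{8} ; sig = (3; 1)
  • {1,4,8}:  v_{1} + v_{4} + v_{8} = v_{6} ; sig = (3; 1)
  • {2,4,5}:  v_{2} + v_{4} + v_{5} = v_{1} ; sig = (3; 1)

Hence PRS(X_Σ) =
[(2; —), (2; —), (2; —), (2; 1,1), (2; 1,1), (2; 1,1), (2; 1,1), (2; 1,1), (2; 1,1), (2; 1,1,2), (2; 1,3), (2; 2), (2; 2), (2; 2,2), (2; 2,2), (3; 1), (3; 1), (3; 1)]


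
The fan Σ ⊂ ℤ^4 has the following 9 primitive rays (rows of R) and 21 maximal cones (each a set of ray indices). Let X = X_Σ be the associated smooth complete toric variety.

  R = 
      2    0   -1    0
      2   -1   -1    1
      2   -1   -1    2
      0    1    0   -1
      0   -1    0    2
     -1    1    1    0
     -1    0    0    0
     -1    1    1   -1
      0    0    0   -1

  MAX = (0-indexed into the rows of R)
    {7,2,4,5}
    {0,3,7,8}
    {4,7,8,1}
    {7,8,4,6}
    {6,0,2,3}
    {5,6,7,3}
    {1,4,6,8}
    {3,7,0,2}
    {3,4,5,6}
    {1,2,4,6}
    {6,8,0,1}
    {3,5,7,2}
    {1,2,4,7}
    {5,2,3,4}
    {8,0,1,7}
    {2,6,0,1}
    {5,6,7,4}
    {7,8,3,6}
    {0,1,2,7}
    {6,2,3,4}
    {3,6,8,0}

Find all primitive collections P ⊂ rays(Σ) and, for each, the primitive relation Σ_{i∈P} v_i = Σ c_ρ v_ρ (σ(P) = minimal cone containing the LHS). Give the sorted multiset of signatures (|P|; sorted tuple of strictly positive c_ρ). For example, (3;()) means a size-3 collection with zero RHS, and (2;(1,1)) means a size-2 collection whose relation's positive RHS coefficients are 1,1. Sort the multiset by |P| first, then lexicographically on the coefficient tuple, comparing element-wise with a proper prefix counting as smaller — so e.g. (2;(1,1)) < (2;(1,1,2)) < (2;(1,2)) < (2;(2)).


Δ(Σ) — 9 vertices, 12 min non-faces:

  {0,4}:  v_{0} + v_{4} = v_{2}  ⟹  sig = (2;(1))
  {1,3}:  v_{1} + v_{3} = v_{0}  ⟹  sig = (2;(1))
  {2,8}:  v_{2} + v_{8} = v_{1}  ⟹  sig = (2;(1))
  {5,8}:  v_{5} + v_{8} = v_{7}  ⟹  sig = (2;(1))
  {1,5}:  v_{1} + v_{5} = v_{2} + v_{7}  ⟹  sig = (2;(1,1))
  {0,5}:  v_{0} + v_{5} = v_{2} + v_{3} + v_{7}  ⟹  sig = (2;(1,1,1))
  {1,6,7}:  v_{1} + v_{6} + v_{7} = 0  ⟹  sig = (3;())
  {3,4,8}:  v_{3} + v_{4} + v_{8} = 0  ⟹  sig = (3;())
  {0,6,7}:  v_{0} + v_{6} + v_{7} = v_{3}  ⟹  sig = (3;(1))
  {3,4,7}:  v_{3} + v_{4} + v_{7} = v_{5}  ⟹  sig = (3;(1))
  {2,6,7}:  v_{2} + v_{6} + v_{7} = v_{3} + v_{4}  ⟹  sig = (3;(1,1))
  {2,5,6}:  v_{2} + v_{5} + v_{6} = 2·v_{3} + 2·v_{4}  ⟹  sig = (3;(2,2))

Hence PRS(X_Σ) =
{ (2;(1)) ×4,  (2;(1,1)),  (2;(1,1,1)),  (3;()) ×2,  (3;(1)) ×2,  (3;(1,1)),  (3;(2,2)) }


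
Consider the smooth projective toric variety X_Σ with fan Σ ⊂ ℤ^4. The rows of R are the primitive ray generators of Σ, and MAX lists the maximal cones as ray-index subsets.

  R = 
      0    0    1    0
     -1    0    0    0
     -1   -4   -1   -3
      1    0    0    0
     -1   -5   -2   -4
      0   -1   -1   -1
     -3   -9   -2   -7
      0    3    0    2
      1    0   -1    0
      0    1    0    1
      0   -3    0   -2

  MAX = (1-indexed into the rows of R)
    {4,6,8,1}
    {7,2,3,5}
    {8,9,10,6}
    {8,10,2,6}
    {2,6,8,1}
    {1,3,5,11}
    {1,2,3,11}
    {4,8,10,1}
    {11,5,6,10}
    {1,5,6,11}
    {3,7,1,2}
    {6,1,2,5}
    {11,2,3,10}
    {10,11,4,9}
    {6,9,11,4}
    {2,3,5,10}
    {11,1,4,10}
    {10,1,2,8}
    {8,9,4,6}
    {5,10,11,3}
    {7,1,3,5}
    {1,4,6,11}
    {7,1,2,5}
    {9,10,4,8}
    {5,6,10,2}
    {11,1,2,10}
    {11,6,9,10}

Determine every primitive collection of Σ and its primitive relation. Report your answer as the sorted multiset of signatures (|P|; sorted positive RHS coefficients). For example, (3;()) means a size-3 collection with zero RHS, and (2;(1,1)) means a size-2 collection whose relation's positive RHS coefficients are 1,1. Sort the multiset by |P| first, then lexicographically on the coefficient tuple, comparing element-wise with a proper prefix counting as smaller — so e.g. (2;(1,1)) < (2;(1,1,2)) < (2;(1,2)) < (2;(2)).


Minimal non-faces — 24 found among 11 rays, 27 max cones:

  P={2,4}:  v_{2} + v_{4} = 0  ⇒ sig = (2;())
  P={8,11}:  v_{8} + v_{11} = 0  ⇒ sig = (2;())
  P={1,9}:  v_{1} + v_{9} = v_{4}  ⇒ sig = (2;(1))
  P={3,6}:  v_{3} + v_{6} = v_{5}  ⇒ sig = (2;(1))
  P={2,9}:  v_{2} + v_{9} = v_{6} + v_{10}  ⇒ sig = (2;(1,1))
  P={3,4}:  v_{3} + v_{4} = v_{6} + v_{11}  ⇒ sig = (2;(1,1))
  P={3,8}:  v_{3} + v_{8} = v_{2} + v_{6}  ⇒ sig = (2;(1,1))
  P={7,9}:  v_{7} + v_{9} = v_{3} + v_{5}  ⇒ sig = (2;(1,1))
  P={4,7}:  v_{4} + v_{7} = v_{1} + v_{3} + v_{5}  ⇒ sig = (2;(1,1,1))
  P={7,8}:  v_{7} + v_{8} = v_{1} + 2·v_{2} + v_{5} + v_{6}  ⇒ sig = (2;(1,1,1,2))
  P={3,9}:  v_{3} + v_{9} = 2·v_{6} + v_{10} + v_{11}  ⇒ sig = (2;(1,1,2))
  P={6,7}:  v_{6} + v_{7} = v_{1} + v_{2} + 2·v_{5}  ⇒ sig = (2;(1,1,2))
  P={5,9}:  v_{5} + v_{9} = 3·v_{6} + v_{10} + v_{11}  ⇒ sig = (2;(1,1,3))
  P={4,5}:  v_{4} + v_{5} = 2·v_{6} + v_{11}  ⇒ sig = (2;(1,2))
  P={5,8}:  v_{5} + v_{8} = v_{2} + 2·v_{6}  ⇒ sig = (2;(1,2))
  P={7,10}:  v_{7} + v_{10} = v_{2} + 2·v_{3}  ⇒ sig = (2;(1,2))
  P={7,11}:  v_{7} + v_{11} = v_{1} + 3·v_{3}  ⇒ sig = (2;(1,3))
  P={1,6,10}:  v_{1} + v_{6} + v_{10} = 0  ⇒ sig = (3;())
  P={1,5,10}:  v_{1} + v_{5} + v_{10} = v_{3}  ⇒ sig = (3;(1))
  P={2,6,11}:  v_{2} + v_{6} + v_{11} = v_{3}  ⇒ sig = (3;(1))
  P={4,6,10}:  v_{4} + v_{6} + v_{10} = v_{9}  ⇒ sig = (3;(1))
  P={1,3,10}:  v_{1} + v_{3} + v_{10} = v_{2} + v_{11}  ⇒ sig = (3;(1,1))
  P={2,5,11}:  v_{2} + v_{5} + v_{11} = 2·v_{3}  ⇒ sig = (3;(2))
  P={1,2,3,5}:  v_{1} + v_{2} + v_{3} + v_{5} = v_{7}  ⇒ sig = (4;(1))

Sorted signature multiset PRS(X):
    |P|=2: 17 collections, coeffs (), (), (1), (1), (1,1), (1,1), (1,1), (1,1), (1,1,1), (1,1,1,2), (1,1,2), (1,1,2), (1,1,3), (1,2), (1,2), (1,2), (1,3)
    |P|=3: 6 collections, coeffs (), (1), (1), (1), (1,1), (2)
    |P|=4: 1 collection, coeffs (1)


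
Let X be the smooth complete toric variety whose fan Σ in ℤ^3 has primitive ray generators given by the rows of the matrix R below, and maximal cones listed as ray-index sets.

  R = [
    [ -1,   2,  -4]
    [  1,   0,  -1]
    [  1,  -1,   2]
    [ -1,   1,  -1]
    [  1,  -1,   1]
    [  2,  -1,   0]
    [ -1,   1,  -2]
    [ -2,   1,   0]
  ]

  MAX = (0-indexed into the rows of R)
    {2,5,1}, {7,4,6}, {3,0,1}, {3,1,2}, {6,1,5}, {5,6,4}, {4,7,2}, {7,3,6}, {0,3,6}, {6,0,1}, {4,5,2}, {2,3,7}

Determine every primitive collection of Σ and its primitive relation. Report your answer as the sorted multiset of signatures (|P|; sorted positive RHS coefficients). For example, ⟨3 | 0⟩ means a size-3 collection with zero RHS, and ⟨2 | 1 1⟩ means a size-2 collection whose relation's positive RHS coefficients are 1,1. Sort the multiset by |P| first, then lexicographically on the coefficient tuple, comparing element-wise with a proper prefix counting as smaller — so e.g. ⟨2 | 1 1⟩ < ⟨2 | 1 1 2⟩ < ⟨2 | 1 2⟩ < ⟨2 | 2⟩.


Σ has 11 primitive collections:

  P = {2,6}:  v_{2} + v_{6} = 0 — sig = ⟨2 | 0⟩
  P = {3,4}:  v_{3} + v_{4} = 0 — sig = ⟨2 | 0⟩
  P = {5,7}:  v_{5} + v_{7} = 0 — sig = ⟨2 | 0⟩
  P = {1,4}:  v_{1} + v_{4} = v_{5} — sig = ⟨2 | 1⟩
  P = {1,7}:  v_{1} + v_{7} = v_{3} — sig = ⟨2 | 1⟩
  P = {3,5}:  v_{3} + v_{5} = v_{1} — sig = ⟨2 | 1⟩
  P = {0,2}:  v_{0} + v_{2} = v_{1} + v_{3} — sig = ⟨2 | 1 1⟩
  P = {0,4}:  v_{0} + v_{4} = v_{1} + v_{6} — sig = ⟨2 | 1 1⟩
  P = {0,5}:  v_{0} + v_{5} = 2·v_{1} + v_{6} — sig = ⟨2 | 1 2⟩
  P = {0,7}:  v_{0} + v_{7} = 2·v_{3} + v_{6} — sig = ⟨2 | 1 2⟩
  P = {1,3,6}:  v_{1} + v_{3} + v_{6} = v_{0} — sig = ⟨3 | 1⟩

Sorted signature multiset PRS(X):
[⟨2 | 0⟩, ⟨2 | 0⟩, ⟨2 | 0⟩, ⟨2 | 1⟩, ⟨2 | 1⟩, ⟨2 | 1⟩, ⟨2 | 1 1⟩, ⟨2 | 1 1⟩, ⟨2 | 1 2⟩, ⟨2 | 1 2⟩, ⟨3 | 1⟩]


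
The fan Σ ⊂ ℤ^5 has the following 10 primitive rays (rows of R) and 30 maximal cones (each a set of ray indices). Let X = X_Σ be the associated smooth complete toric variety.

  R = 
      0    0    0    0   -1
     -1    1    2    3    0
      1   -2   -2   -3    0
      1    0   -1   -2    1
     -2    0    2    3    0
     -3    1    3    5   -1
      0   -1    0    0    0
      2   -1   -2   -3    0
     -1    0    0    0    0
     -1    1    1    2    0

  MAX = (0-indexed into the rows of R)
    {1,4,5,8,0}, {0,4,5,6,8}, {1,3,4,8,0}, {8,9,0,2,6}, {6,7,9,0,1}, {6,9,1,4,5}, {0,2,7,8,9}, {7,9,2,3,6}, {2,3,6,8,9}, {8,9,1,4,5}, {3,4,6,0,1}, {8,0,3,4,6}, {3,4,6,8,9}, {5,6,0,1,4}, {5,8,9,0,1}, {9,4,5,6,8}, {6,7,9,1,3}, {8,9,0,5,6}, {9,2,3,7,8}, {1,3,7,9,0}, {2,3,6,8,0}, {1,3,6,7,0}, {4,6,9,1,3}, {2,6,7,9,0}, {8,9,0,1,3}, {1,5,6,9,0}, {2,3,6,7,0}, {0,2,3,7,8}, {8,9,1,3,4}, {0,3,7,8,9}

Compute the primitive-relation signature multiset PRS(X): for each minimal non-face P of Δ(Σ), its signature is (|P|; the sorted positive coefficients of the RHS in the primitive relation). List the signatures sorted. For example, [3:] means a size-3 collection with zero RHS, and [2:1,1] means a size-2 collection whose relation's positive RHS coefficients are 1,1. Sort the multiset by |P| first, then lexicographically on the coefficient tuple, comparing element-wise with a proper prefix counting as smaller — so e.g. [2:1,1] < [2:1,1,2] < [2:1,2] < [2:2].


12 minimal non-faces of Δ(Σ) (on 10 rays):

  • {1,2}:  v_{1} + v_{2} = v_{6} ; sig = [2:1]
  • {4,7}:  v_{4} + v_{7} = v_{6} ; sig = [2:1]
  • {3,5}:  v_{3} + v_{5} = v_{1} + v_{8} ; sig = [2:1,1]
  • {5,7}:  v_{5} + v_{7} = v_{0} + v_{6} + v_{9} ; sig = [2:1,1,1]
  • {2,5}:  v_{2} + v_{5} = v_{0} + 2·v_{6} + v_{8} + v_{9} ; sig = [2:1,1,1,2]
  • {2,4}:  v_{2} + v_{4} = 2·v_{6} + v_{8} ; sig = [2:1,2]
  • {1,7,8}:  v_{1} + v_{7} + v_{8} = 0 ; sig = [3:]
  • {0,4,9}:  v_{0} + v_{4} + v_{9} = v_{5} ; sig = [3:1]
  • {1,6,8}:  v_{1} + v_{6} + v_{8} = v_{4} ; sig = [3:1]
  • {6,7,8}:  v_{6} + v_{7} + v_{8} = v_{2} ; sig = [3:1]
  • {0,3,6,9}:  v_{0} + v_{3} + v_{6} + v_{9} = 0 ; sig = [4:]
  • {0,2,3,9}:  v_{0} + v_{2} + v_{3} + v_{9} = v_{7} + v_{8} ; sig = [4:1,1]

Hence PRS(X_Σ) =
    [2:1]
    [2:1]
    [2:1,1]
    [2:1,1,1]
    [2:1,1,1,2]
    [2:1,2]
    [3:]
    [3:1]
    [3:1]
    [3:1]
    [4:]
    [4:1,1]


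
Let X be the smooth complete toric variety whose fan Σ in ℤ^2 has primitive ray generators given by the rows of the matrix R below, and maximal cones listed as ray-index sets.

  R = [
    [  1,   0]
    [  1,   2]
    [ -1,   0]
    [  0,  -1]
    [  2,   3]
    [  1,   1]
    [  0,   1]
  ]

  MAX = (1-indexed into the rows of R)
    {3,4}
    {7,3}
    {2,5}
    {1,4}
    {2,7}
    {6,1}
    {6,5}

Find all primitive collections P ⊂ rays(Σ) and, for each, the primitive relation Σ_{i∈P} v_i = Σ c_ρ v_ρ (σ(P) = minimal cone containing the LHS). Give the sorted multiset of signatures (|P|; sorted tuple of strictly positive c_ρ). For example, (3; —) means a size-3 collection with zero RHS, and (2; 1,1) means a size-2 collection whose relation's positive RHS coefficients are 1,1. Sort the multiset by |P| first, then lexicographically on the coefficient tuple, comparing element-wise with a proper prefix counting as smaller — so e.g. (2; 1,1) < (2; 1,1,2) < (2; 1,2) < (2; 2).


The 14 primitive collections of Σ (r=7, n=2):

  P={1,3}:  v_{1} + v_{3} = 0  so sig = (2; —)
  P={4,7}:  v_{4} + v_{7} = 0  so sig = (2; —)
  P={1,7}:  v_{1} + v_{7} = v_{6}  so sig = (2; 1)
  P={2,4}:  v_{2} + v_{4} = v_{6}  so sig = (2; 1)
  P={2,6}:  v_{2} + v_{6} = v_{5}  so sig = (2; 1)
  P={3,6}:  v_{3} + v_{6} = v_{7}  so sig = (2; 1)
  P={4,6}:  v_{4} + v_{6} = v_{1}  so sig = (2; 1)
  P={6,7}:  v_{6} + v_{7} = v_{2}  so sig = (2; 1)
  P={3,5}:  v_{3} + v_{5} = v_{2} + v_{7}  so sig = (2; 1,1)
  P={1,2}:  v_{1} + v_{2} = 2·v_{6}  so sig = (2; 2)
  P={2,3}:  v_{2} + v_{3} = 2·v_{7}  so sig = (2; 2)
  P={4,5}:  v_{4} + v_{5} = 2·v_{6}  so sig = (2; 2)
  P={5,7}:  v_{5} + v_{7} = 2·v_{2}  so sig = (2; 2)
  P={1,5}:  v_{1} + v_{5} = 3·v_{6}  so sig = (2; 3)

Signatures (|P|; sorted positive RHS coefficients), sorted:
    (2; —)
    (2; —)
    (2; 1)
    (2; 1)
    (2; 1)
    (2; 1)
    (2; 1)
    (2; 1)
    (2; 1,1)
    (2; 2)
    (2; 2)
    (2; 2)
    (2; 2)
    (2; 3)


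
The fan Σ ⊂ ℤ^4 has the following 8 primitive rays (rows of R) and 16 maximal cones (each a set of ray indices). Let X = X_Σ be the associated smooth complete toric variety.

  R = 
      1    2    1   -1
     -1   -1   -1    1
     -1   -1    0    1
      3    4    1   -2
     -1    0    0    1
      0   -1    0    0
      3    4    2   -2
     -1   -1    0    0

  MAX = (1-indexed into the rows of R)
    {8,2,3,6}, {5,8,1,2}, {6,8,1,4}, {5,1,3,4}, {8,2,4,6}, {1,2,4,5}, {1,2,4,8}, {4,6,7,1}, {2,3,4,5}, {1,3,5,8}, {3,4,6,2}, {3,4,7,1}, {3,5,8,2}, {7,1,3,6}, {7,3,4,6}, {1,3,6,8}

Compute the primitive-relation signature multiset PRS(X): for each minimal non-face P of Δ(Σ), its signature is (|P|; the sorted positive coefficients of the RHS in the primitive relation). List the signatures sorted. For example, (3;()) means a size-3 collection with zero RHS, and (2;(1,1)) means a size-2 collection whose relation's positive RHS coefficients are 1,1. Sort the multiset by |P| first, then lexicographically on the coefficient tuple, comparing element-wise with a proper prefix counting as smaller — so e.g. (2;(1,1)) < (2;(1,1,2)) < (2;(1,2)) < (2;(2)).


Δ(Σ) — 8 vertices, 9 min non-faces:

  P = {5,6}:  v_{5} + v_{6} = v_{3}  ⟹  sig = (2;(1))
  P = {2,7}:  v_{2} + v_{7} = v_{3} + v_{4}  ⟹  sig = (2;(1,1))
  P = {5,7}:  v_{5} + v_{7} = v_{1} + 2·v_{3} + v_{4}  ⟹  sig = (2;(1,1,2))
  P = {7,8}:  v_{7} + v_{8} = 2·v_{1} + v_{6}  ⟹  sig = (2;(1,2))
  P = {1,2,6}:  v_{1} + v_{2} + v_{6} = 0  ⟹  sig = (3;())
  P = {1,2,3}:  v_{1} + v_{2} + v_{3} = v_{5}  ⟹  sig = (3;(1))
  P = {3,4,8}:  v_{3} + v_{4} + v_{8} = v_{1}  ⟹  sig = (3;(1))
  P = {4,5,8}:  v_{4} + v_{5} + v_{8} = 2·v_{1} + v_{2}  ⟹  sig = (3;(1,2))
  P = {1,3,4,6}:  v_{1} + v_{3} + v_{4} + v_{6} = v_{7}  ⟹  sig = (4;(1))

Hence PRS(X_Σ) =
    |P|=2: 4 collections, coeffs (1), (1,1), (1,1,2), (1,2)
    |P|=3: 4 collections, coeffs (), (1), (1), (1,2)
    |P|=4: 1 collection, coeffs (1)


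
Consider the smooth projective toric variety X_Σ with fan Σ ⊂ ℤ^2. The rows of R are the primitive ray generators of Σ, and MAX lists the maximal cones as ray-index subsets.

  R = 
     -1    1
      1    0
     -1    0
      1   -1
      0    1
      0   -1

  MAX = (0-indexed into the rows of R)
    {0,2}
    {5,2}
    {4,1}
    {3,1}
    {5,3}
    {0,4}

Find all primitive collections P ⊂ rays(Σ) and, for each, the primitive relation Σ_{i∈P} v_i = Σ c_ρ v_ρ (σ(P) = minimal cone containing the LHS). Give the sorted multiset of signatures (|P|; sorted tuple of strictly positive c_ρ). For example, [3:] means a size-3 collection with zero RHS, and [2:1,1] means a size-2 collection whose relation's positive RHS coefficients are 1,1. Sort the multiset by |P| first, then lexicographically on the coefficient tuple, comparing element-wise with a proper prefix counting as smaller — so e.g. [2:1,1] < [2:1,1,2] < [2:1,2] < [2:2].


Σ has 9 primitive collections:

  {0,3}:  v_{0} + v_{3} = 0 — sig = [2:]
  {1,2}:  v_{1} + v_{2} = 0 — sig = [2:]
  {4,5}:  v_{4} + v_{5} = 0 — sig = [2:]
  {0,1}:  v_{0} + v_{1} = v_{4} — sig = [2:1]
  {0,5}:  v_{0} + v_{5} = v_{2} — sig = [2:1]
  {1,5}:  v_{1} + v_{5} = v_{3} — sig = [2:1]
  {2,3}:  v_{2} + v_{3} = v_{5} — sig = [2:1]
  {2,4}:  v_{2} + v_{4} = v_{0} — sig = [2:1]
  {3,4}:  v_{3} + v_{4} = v_{1} — sig = [2:1]

Sorted signature multiset PRS(X):
    |P|=2: 9 collections, coeffs (), (), (), (1), (1), (1), (1), (1), (1)


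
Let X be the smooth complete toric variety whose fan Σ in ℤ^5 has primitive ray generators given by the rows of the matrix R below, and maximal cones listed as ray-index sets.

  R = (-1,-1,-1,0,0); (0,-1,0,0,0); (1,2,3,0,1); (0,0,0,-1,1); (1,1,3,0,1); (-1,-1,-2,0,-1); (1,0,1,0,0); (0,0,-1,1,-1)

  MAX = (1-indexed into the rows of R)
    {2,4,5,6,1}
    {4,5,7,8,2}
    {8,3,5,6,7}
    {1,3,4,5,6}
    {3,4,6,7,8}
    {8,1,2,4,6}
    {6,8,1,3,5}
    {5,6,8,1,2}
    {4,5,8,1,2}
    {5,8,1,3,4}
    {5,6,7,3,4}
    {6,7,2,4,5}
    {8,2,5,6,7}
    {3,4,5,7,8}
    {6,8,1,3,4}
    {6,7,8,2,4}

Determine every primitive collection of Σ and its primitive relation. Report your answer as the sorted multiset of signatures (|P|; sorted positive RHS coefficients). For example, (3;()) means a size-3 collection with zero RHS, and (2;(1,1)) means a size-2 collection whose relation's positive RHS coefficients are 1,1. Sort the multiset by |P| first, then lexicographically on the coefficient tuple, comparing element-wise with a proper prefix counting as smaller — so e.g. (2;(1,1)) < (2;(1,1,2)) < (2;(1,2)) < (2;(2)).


Σ has 3 primitive collections:

  P={1,7}:  v_{1} + v_{7} = v_{2} ; sig = (2;(1))
  P={2,3}:  v_{2} + v_{3} = v_{5} ; sig = (2;(1))
  P={4,5,6,8}:  v_{4} + v_{5} + v_{6} + v_{8} = 0 ; sig = (4;())

Sorted signature multiset PRS(X):
[(2;(1)), (2;(1)), (4;())]


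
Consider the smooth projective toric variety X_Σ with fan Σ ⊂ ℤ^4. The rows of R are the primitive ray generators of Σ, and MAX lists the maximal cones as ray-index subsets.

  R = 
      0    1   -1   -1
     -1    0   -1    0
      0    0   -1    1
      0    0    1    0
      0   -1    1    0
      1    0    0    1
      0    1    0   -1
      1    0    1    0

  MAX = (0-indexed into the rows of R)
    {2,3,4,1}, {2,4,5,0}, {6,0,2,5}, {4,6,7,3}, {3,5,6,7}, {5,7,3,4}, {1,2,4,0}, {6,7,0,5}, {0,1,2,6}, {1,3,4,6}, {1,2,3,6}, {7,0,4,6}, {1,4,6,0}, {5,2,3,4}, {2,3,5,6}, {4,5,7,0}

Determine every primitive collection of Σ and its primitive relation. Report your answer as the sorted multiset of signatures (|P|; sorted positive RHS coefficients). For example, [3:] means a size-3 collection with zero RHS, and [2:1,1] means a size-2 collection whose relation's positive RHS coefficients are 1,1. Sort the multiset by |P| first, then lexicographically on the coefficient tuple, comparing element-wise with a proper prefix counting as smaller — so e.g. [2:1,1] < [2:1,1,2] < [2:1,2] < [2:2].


Σ has 6 primitive collections:

  P={1,7}:  v_{1} + v_{7} = 0  so sig = [2:]
  P={0,3}:  v_{0} + v_{3} = v_{6}  so sig = [2:1]
  P={1,5}:  v_{1} + v_{5} = v_{2}  so sig = [2:1]
  P={2,7}:  v_{2} + v_{7} = v_{5}  so sig = [2:1]
  P={2,4,6}:  v_{2} + v_{4} + v_{6} = 0  so sig = [3:]
  P={4,5,6}:  v_{4} + v_{5} + v_{6} = v_{7}  so sig = [3:1]

so the primitive-relation signature multiset is
    |P|=2: 4 collections, coeffs (), (1), (1), (1)
    |P|=3: 2 collections, coeffs (), (1)


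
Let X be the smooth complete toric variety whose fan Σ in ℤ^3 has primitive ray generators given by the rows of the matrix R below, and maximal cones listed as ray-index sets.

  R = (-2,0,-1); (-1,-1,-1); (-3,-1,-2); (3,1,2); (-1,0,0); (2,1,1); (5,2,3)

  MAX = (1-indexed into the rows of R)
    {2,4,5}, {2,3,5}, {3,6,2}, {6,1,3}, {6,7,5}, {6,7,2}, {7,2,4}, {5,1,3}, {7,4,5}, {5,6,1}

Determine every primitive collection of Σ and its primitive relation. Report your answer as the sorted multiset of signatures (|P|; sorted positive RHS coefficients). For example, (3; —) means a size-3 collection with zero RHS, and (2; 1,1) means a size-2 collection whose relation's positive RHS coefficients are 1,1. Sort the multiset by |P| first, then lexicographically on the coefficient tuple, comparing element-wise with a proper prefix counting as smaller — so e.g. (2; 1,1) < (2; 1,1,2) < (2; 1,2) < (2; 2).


Σ has 9 primitive collections:

  • {3,4}:  v_{3} + v_{4} = 0  so sig = (2; —)
  • {1,2}:  v_{1} + v_{2} = v_{3}  so sig = (2; 1)
  • {3,7}:  v_{3} + v_{7} = v_{6}  so sig = (2; 1)
  • {4,6}:  v_{4} + v_{6} = v_{7}  so sig = (2; 1)
  • {1,4}:  v_{1} + v_{4} = v_{5} + v_{6}  so sig = (2; 1,1)
  • {1,7}:  v_{1} + v_{7} = v_{5} + 2·v_{6}  so sig = (2; 1,2)
  • {2,5,6}:  v_{2} + v_{5} + v_{6} = 0  so sig = (3; —)
  • {2,5,7}:  v_{2} + v_{5} + v_{7} = v_{4}  so sig = (3; 1)
  • {3,5,6}:  v_{3} + v_{5} + v_{6} = v_{1}  so sig = (3; 1)

Sorted signature multiset PRS(X):
    |P|=2: 6 collections, coeffs (), (1), (1), (1), (1,1), (1,2)
    |P|=3: 3 collections, coeffs (), (1), (1)


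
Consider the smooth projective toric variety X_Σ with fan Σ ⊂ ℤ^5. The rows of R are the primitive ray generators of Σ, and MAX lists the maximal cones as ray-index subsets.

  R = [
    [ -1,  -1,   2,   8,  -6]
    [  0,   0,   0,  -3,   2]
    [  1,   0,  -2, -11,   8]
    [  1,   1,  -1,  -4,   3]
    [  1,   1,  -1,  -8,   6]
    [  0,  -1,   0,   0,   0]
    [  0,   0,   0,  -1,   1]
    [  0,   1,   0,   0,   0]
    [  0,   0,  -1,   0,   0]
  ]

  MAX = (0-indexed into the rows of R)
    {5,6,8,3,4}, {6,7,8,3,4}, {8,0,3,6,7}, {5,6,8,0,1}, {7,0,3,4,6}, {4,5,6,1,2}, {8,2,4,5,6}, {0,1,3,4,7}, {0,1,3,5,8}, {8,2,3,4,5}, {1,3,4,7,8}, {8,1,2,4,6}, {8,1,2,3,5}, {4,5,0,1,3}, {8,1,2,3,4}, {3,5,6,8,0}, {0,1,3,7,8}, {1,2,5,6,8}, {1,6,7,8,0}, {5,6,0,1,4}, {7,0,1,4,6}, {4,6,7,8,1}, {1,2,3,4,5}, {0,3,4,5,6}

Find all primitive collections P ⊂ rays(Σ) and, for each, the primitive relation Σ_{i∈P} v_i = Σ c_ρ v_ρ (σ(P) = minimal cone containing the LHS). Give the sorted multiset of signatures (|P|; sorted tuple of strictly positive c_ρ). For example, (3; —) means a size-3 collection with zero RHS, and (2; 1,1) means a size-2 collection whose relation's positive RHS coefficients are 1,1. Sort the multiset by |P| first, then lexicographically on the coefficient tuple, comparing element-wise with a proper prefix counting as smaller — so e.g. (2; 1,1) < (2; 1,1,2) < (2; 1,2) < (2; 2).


Minimal non-faces — 7 found among 9 rays, 24 max cones:

  P={5,7}:  v_{5} + v_{7} = 0  ⇒ sig = (2; —)
  P={0,2}:  v_{0} + v_{2} = v_{1} + v_{5}  ⇒ sig = (2; 1,1)
  P={2,7}:  v_{2} + v_{7} = v_{1} + v_{4} + v_{8}  ⇒ sig = (2; 1,1,1)
  P={0,4,8}:  v_{0} + v_{4} + v_{8} = 0  ⇒ sig = (3; —)
  P={1,3,6}:  v_{1} + v_{3} + v_{6} = v_{4}  ⇒ sig = (3; 1)
  P={2,3,6}:  v_{2} + v_{3} + v_{6} = 2·v_{4} + v_{5} + v_{8}  ⇒ sig = (3; 1,1,2)
  P={1,4,5,8}:  v_{1} + v_{4} + v_{5} + v_{8} = v_{2}  ⇒ sig = (4; 1)

so the primitive-relation signature multiset is
    (2; —)
    (2; 1,1)
    (2; 1,1,1)
    (3; —)
    (3; 1)
    (3; 1,1,2)
    (4; 1)


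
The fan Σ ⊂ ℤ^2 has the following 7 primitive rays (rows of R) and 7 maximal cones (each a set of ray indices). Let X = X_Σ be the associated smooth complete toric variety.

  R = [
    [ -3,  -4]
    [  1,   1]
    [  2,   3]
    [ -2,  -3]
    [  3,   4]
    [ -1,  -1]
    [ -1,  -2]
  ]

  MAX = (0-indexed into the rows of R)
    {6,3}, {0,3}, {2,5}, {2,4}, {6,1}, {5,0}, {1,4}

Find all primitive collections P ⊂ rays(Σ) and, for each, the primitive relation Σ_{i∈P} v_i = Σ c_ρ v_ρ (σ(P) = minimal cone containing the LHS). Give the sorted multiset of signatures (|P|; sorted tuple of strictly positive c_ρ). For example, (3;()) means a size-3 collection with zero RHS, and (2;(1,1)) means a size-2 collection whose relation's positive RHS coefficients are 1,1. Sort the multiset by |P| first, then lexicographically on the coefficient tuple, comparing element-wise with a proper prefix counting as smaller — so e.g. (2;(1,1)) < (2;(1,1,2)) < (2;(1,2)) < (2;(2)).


The 14 primitive collections of Σ (r=7, n=2):

  • {0,4}:  v_{0} + v_{4} = 0 — sig = (2;())
  • {1,5}:  v_{1} + v_{5} = 0 — sig = (2;())
  • {2,3}:  v_{2} + v_{3} = 0 — sig = (2;())
  • {0,1}:  v_{0} + v_{1} = v_{3} — sig = (2;(1))
  • {0,2}:  v_{0} + v_{2} = v_{5} — sig = (2;(1))
  • {1,2}:  v_{1} + v_{2} = v_{4} — sig = (2;(1))
  • {1,3}:  v_{1} + v_{3} = v_{6} — sig = (2;(1))
  • {2,6}:  v_{2} + v_{6} = v_{1} — sig = (2;(1))
  • {3,4}:  v_{3} + v_{4} = v_{1} — sig = (2;(1))
  • {3,5}:  v_{3} + v_{5} = v_{0} — sig = (2;(1))
  • {4,5}:  v_{4} + v_{5} = v_{2} — sig = (2;(1))
  • {5,6}:  v_{5} + v_{6} = v_{3} — sig = (2;(1))
  • {0,6}:  v_{0} + v_{6} = 2·v_{3} — sig = (2;(2))
  • {4,6}:  v_{4} + v_{6} = 2·v_{1} — sig = (2;(2))

Sorted signature multiset PRS(X):
[(2;()), (2;()), (2;()), (2;(1)), (2;(1)), (2;(1)), (2;(1)), (2;(1)), (2;(1)), (2;(1)), (2;(1)), (2;(1)), (2;(2)), (2;(2))]


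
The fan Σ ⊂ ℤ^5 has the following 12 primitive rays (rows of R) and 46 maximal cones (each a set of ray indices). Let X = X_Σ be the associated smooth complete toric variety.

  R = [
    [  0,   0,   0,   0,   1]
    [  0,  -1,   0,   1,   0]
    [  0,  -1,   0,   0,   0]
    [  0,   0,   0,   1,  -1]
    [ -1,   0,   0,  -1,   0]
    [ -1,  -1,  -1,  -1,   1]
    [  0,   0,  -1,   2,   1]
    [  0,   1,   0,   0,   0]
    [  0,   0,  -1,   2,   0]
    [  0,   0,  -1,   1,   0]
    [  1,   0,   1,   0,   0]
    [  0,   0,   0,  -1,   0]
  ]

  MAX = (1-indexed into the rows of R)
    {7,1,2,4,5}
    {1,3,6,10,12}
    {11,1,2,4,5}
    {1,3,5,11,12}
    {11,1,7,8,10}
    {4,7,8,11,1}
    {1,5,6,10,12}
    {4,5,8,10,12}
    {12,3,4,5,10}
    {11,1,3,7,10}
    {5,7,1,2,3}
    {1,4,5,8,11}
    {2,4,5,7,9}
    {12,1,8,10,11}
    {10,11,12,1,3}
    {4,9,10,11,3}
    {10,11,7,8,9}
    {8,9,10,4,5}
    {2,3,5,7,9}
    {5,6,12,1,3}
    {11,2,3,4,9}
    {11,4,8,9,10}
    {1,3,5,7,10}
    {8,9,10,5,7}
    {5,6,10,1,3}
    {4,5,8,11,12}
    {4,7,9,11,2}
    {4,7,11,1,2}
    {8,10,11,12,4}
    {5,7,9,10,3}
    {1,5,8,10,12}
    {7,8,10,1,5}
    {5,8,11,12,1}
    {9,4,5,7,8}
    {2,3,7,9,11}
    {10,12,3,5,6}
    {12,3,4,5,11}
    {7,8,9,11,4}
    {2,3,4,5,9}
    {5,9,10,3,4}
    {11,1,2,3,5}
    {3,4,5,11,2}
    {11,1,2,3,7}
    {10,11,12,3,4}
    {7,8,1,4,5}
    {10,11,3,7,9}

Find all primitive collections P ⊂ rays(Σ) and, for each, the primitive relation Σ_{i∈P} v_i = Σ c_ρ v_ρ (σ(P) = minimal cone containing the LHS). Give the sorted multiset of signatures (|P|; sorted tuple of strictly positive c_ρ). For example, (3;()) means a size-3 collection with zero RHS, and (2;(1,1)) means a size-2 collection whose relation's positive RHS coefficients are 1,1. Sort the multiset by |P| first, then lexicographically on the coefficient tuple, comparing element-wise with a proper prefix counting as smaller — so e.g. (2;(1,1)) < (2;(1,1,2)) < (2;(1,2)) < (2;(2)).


Δ(Σ) — 12 vertices, 22 min non-faces:

  • {3,8}:  v_{3} + v_{8} = 0 — sig = (2;())
  • {1,9}:  v_{1} + v_{9} = v_{7} — sig = (2;(1))
  • {2,12}:  v_{2} + v_{12} = v_{3} — sig = (2;(1))
  • {9,12}:  v_{9} + v_{12} = v_{10} — sig = (2;(1))
  • {2,8}:  v_{2} + v_{8} = v_{1} + v_{4} — sig = (2;(1,1))
  • {2,10}:  v_{2} + v_{10} = v_{3} + v_{9} — sig = (2;(1,1))
  • {7,12}:  v_{7} + v_{12} = v_{1} + v_{10} — sig = (2;(1,1))
  • {4,6}:  v_{4} + v_{6} = v_{3} + v_{5} + v_{10} — sig = (2;(1,1,1))
  • {6,11}:  v_{6} + v_{11} = v_{1} + v_{3} + v_{12} — sig = (2;(1,1,1))
  • {6,8}:  v_{6} + v_{8} = v_{1} + v_{5} + v_{10} + v_{12} — sig = (2;(1,1,1,1))
  • {2,6}:  v_{2} + v_{6} = v_{1} + 2·v_{3} + v_{5} + v_{10} — sig = (2;(1,1,1,2))
  • {6,9}:  v_{6} + v_{9} = v_{1} + v_{3} + v_{5} + 2·v_{10} — sig = (2;(1,1,1,2))
  • {6,7}:  v_{6} + v_{7} = 2·v_{1} + v_{3} + v_{5} + 2·v_{10} — sig = (2;(1,1,2,2))
  • {1,4,12}:  v_{1} + v_{4} + v_{12} = 0 — sig = (3;())
  • {5,10,11}:  v_{5} + v_{10} + v_{11} = 0 — sig = (3;())
  • {1,3,4}:  v_{1} + v_{3} + v_{4} = v_{2} — sig = (3;(1))
  • {1,4,10}:  v_{1} + v_{4} + v_{10} = v_{9} — sig = (3;(1))
  • {3,4,7}:  v_{3} + v_{4} + v_{7} = v_{2} + v_{9} — sig = (3;(1,1))
  • {5,9,11}:  v_{5} + v_{9} + v_{11} = v_{1} + v_{4} — sig = (3;(1,1))
  • {5,7,11}:  v_{5} + v_{7} + v_{11} = 2·v_{1} + v_{4} — sig = (3;(1,2))
  • {4,7,10}:  v_{4} + v_{7} + v_{10} = 2·v_{9} — sig = (3;(2))
  • {1,3,5,10,12}:  v_{1} + v_{3} + v_{5} + v_{10} + v_{12} = v_{6} — sig = (5;(1))

so the primitive-relation signature multiset is
{ (2;()),  (2;(1)) ×3,  (2;(1,1)) ×3,  (2;(1,1,1)) ×2,  (2;(1,1,1,1)),  (2;(1,1,1,2)) ×2,  (2;(1,1,2,2)),  (3;()) ×2,  (3;(1)) ×2,  (3;(1,1)) ×2,  (3;(1,2)),  (3;(2)),  (5;(1)) }


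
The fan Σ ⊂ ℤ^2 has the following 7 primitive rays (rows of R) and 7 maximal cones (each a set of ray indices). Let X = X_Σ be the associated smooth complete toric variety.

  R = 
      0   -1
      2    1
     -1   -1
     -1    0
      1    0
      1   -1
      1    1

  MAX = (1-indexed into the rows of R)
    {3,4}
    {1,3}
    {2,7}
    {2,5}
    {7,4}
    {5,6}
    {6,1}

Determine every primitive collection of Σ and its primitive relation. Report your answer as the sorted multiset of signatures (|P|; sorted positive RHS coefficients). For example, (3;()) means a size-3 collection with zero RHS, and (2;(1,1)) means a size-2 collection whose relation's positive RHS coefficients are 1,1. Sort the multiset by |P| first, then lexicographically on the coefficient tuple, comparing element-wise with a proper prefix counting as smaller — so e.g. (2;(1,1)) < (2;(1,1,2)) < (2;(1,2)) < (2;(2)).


Primitive collections (14):

  • {3,7}:  v_{3} + v_{7} = 0  so sig = (2;())
  • {4,5}:  v_{4} + v_{5} = 0  so sig = (2;())
  • {1,4}:  v_{1} + v_{4} = v_{3}  so sig = (2;(1))
  • {1,5}:  v_{1} + v_{5} = v_{6}  so sig = (2;(1))
  • {1,7}:  v_{1} + v_{7} = v_{5}  so sig = (2;(1))
  • {2,3}:  v_{2} + v_{3} = v_{5}  so sig = (2;(1))
  • {2,4}:  v_{2} + v_{4} = v_{7}  so sig = (2;(1))
  • {3,5}:  v_{3} + v_{5} = v_{1}  so sig = (2;(1))
  • {4,6}:  v_{4} + v_{6} = v_{1}  so sig = (2;(1))
  • {5,7}:  v_{5} + v_{7} = v_{2}  so sig = (2;(1))
  • {1,2}:  v_{1} + v_{2} = 2·v_{5}  so sig = (2;(2))
  • {3,6}:  v_{3} + v_{6} = 2·v_{1}  so sig = (2;(2))
  • {6,7}:  v_{6} + v_{7} = 2·v_{5}  so sig = (2;(2))
  • {2,6}:  v_{2} + v_{6} = 3·v_{5}  so sig = (2;(3))

Hence PRS(X_Σ) =
    |P|=2: 14 collections, coeffs (), (), (1), (1), (1), (1), (1), (1), (1), (1), (2), (2), (2), (3)


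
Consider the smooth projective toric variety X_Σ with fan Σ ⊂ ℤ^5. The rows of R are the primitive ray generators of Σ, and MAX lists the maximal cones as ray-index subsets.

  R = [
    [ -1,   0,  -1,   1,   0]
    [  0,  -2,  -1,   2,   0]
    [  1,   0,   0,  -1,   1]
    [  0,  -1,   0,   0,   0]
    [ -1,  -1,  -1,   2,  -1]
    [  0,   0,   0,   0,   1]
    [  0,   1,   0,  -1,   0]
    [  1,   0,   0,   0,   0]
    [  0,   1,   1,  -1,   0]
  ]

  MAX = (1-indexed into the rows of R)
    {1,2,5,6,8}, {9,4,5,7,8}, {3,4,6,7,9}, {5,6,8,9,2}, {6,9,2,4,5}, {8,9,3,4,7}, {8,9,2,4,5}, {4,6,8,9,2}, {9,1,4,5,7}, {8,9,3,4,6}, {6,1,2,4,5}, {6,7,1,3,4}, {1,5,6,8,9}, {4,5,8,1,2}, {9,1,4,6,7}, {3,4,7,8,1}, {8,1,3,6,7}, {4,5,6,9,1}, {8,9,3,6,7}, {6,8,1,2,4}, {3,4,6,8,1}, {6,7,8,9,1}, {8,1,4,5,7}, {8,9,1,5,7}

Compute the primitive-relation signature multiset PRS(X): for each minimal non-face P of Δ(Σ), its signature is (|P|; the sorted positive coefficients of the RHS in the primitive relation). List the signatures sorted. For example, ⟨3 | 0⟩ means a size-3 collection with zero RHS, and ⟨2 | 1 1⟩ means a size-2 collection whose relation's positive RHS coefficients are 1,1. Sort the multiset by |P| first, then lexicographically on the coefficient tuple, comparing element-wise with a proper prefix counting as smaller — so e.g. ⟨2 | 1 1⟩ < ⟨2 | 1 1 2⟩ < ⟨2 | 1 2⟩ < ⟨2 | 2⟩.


9 minimal non-faces of Δ(Σ) (on 9 rays):

  P = {2,7}:  v_{2} + v_{7} = v_{1} + v_{4} + v_{8}  ⟹  sig = ⟨2 | 1 1 1⟩
  P = {3,5}:  v_{3} + v_{5} = v_{1} + v_{4} + v_{8}  ⟹  sig = ⟨2 | 1 1 1⟩
  P = {2,3}:  v_{2} + v_{3} = v_{1} + 2·v_{4} + v_{6} + 2·v_{8}  ⟹  sig = ⟨2 | 1 1 2 2⟩
  P = {5,6,7}:  v_{5} + v_{6} + v_{7} = v_{1}  ⟹  sig = ⟨3 | 1⟩
  P = {1,2,9}:  v_{1} + v_{2} + v_{9} = v_{5} + v_{6}  ⟹  sig = ⟨3 | 1 1⟩
  P = {1,3,9}:  v_{1} + v_{3} + v_{9} = v_{6} + v_{7}  ⟹  sig = ⟨3 | 1 1⟩
  P = {1,4,8,9}:  v_{1} + v_{4} + v_{8} + v_{9} = 0  ⟹  sig = ⟨4 | 0⟩
  P = {4,5,6,8}:  v_{4} + v_{5} + v_{6} + v_{8} = v_{2}  ⟹  sig = ⟨4 | 1⟩
  P = {4,6,7,8}:  v_{4} + v_{6} + v_{7} + v_{8} = v_{3}  ⟹  sig = ⟨4 | 1⟩

so the primitive-relation signature multiset is
    |P|=2: 3 collections, coeffs (1,1,1), (1,1,1), (1,1,2,2)
    |P|=3: 3 collections, coeffs (1), (1,1), (1,1)
    |P|=4: 3 collections, coeffs (), (1), (1)


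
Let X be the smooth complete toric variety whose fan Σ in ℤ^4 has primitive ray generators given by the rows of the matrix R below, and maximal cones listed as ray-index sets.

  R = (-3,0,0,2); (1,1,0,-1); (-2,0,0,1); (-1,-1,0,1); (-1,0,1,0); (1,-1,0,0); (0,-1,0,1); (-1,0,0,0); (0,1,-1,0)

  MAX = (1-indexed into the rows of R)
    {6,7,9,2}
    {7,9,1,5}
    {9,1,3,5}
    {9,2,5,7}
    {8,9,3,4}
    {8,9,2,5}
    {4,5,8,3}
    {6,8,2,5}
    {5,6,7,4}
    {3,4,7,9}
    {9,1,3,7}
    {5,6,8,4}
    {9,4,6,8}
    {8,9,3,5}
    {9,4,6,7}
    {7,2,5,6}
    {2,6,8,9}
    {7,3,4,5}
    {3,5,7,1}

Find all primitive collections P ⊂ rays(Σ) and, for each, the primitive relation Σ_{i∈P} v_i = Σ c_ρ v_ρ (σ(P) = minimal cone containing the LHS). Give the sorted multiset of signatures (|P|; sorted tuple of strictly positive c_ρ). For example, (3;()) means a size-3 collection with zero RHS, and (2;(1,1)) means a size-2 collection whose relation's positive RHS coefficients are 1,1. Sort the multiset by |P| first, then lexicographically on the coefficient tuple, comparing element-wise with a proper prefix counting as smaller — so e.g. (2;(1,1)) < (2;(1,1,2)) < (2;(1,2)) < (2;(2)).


11 collections generate NE(X_Σ); each relation:

  • {2,4}:  v_{2} + v_{4} = 0  so sig = (2;())
  • {3,6}:  v_{3} + v_{6} = v_{4}  so sig = (2;(1))
  • {7,8}:  v_{7} + v_{8} = v_{4}  so sig = (2;(1))
  • {1,6}:  v_{1} + v_{6} = v_{3} + v_{7}  so sig = (2;(1,1))
  • {2,3}:  v_{2} + v_{3} = v_{5} + v_{9}  so sig = (2;(1,1))
  • {1,4}:  v_{1} + v_{4} = 2·v_{3} + v_{7}  so sig = (2;(1,2))
  • {1,2}:  v_{1} + v_{2} = 2·v_{5} + v_{7} + 2·v_{9}  so sig = (2;(1,2,2))
  • {1,8}:  v_{1} + v_{8} = 2·v_{3}  so sig = (2;(2))
  • {5,6,9}:  v_{5} + v_{6} + v_{9} = 0  so sig = (3;())
  • {4,5,9}:  v_{4} + v_{5} + v_{9} = v_{3}  so sig = (3;(1))
  • {3,5,7,9}:  v_{3} + v_{5} + v_{7} + v_{9} = v_{1}  so sig = (4;(1))

Signatures (|P|; sorted positive RHS coefficients), sorted:
{ (2;()),  (2;(1)) ×2,  (2;(1,1)) ×2,  (2;(1,2)),  (2;(1,2,2)),  (2;(2)),  (3;()),  (3;(1)),  (4;(1)) }


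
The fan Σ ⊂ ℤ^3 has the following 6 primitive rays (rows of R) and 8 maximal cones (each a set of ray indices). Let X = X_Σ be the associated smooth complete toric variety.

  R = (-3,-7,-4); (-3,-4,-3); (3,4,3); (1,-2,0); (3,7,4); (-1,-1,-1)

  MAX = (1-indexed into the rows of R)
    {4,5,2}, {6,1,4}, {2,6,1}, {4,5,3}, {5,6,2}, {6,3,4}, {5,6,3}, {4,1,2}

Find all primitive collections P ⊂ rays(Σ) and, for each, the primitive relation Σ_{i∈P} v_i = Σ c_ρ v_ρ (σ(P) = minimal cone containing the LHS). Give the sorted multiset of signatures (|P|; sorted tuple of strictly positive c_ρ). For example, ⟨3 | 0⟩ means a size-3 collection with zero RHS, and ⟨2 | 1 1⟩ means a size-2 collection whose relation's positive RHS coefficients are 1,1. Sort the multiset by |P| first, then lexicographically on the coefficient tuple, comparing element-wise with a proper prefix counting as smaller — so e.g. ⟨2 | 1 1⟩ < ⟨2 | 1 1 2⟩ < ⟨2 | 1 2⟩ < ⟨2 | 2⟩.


Primitive collections (5):

  {1,5}:  v_{1} + v_{5} = 0 — sig = ⟨2 | 0⟩
  {2,3}:  v_{2} + v_{3} = 0 — sig = ⟨2 | 0⟩
  {1,3}:  v_{1} + v_{3} = v_{4} + v_{6} — sig = ⟨2 | 1 1⟩
  {2,4,6}:  v_{2} + v_{4} + v_{6} = v_{1} — sig = ⟨3 | 1⟩
  {4,5,6}:  v_{4} + v_{5} + v_{6} = v_{3} — sig = ⟨3 | 1⟩

Hence PRS(X_Σ) =
[⟨2 | 0⟩, ⟨2 | 0⟩, ⟨2 | 1 1⟩, ⟨3 | 1⟩, ⟨3 | 1⟩]


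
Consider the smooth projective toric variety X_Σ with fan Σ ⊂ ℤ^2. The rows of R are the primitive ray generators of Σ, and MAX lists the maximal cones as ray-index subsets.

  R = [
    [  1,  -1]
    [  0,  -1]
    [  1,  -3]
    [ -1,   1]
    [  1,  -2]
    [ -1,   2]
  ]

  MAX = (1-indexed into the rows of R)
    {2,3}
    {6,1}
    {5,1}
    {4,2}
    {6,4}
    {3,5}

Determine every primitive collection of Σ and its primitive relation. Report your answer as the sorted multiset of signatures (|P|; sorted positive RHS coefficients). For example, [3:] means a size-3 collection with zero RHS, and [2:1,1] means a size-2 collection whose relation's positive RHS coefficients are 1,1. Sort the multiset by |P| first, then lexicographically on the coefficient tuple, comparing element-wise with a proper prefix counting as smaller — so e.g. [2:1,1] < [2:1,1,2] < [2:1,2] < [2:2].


9 collections generate NE(X_Σ); each relation:

  {1,4}:  v_{1} + v_{4} = 0  ⇒ sig = [2:]
  {5,6}:  v_{5} + v_{6} = 0  ⇒ sig = [2:]
  {1,2}:  v_{1} + v_{2} = v_{5}  ⇒ sig = [2:1]
  {2,5}:  v_{2} + v_{5} = v_{3}  ⇒ sig = [2:1]
  {2,6}:  v_{2} + v_{6} = v_{4}  ⇒ sig = [2:1]
  {3,6}:  v_{3} + v_{6} = v_{2}  ⇒ sig = [2:1]
  {4,5}:  v_{4} + v_{5} = v_{2}  ⇒ sig = [2:1]
  {1,3}:  v_{1} + v_{3} = 2·v_{5}  ⇒ sig = [2:2]
  {3,4}:  v_{3} + v_{4} = 2·v_{2}  ⇒ sig = [2:2]

Sorted signature multiset PRS(X):
[[2:], [2:], [2:1], [2:1], [2:1], [2:1], [2:1], [2:2], [2:2]]
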